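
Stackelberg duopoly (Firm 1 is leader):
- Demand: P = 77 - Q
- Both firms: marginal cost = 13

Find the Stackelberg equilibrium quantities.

q₁* (leader) = 32.0, q₂* (follower) = 16.0

Work:
Follower's reaction: q₂ = (a - c - q₁)/2
Leader substitutes: π₁ = q₁·(a - q₁ - (a-c-q₁)/2 - c)
FOC: q₁* = (77 - 13)/2 = 32.00
Then: q₂* = (77 - 13 - 32.0)/2 = 16.00
Leader has first-mover advantage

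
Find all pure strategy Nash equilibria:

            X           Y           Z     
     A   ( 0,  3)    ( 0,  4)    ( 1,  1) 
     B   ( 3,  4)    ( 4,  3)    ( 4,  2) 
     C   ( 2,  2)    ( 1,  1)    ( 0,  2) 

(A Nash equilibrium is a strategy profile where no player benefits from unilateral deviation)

Nash equilibrium: (B, X)

Work:
Best responses:
  P1 vs X: payoffs [0, 3, 2] → best response B (payoff 3)
  P1 vs Y: payoffs [0, 4, 1] → best response B (payoff 4)
  P1 vs Z: payoffs [1, 4, 0] → best response B (payoff 4)
  P2 vs A: payoffs [3, 4, 1] → best response Y (payoff 4)
  P2 vs B: payoffs [4, 3, 2] → best response X (payoff 4)
  P2 vs C: payoffs [2, 1, 2] → best response X/Z (payoff 2)
Mutual best responses: (B,X) → Nash equilibria.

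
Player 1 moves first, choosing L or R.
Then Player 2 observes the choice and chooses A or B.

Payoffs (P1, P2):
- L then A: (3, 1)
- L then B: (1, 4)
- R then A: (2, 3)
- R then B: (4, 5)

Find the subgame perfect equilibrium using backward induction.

P1 plays R, P2 plays B after L and B after R; Payoff (4, 5)

Work:
Backward induction:
After L: P2 chooses B → P1 gets 1
After R: P2 chooses B → P1 gets 4
P1 chooses R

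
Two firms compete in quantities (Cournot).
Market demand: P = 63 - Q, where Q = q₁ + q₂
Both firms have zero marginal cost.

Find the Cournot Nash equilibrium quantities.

q₁* = q₂* = 21.0; P* = 21.0

Work:
Profit: π_i = P·q_i = (a - q_i - q_j)·q_i
FOC: ∂π_i/∂q_i = a - 2q_i - q_j = 0
Reaction function: q_i = (63 - q_j)/2
Symmetry: q* = 63/3 = 21.0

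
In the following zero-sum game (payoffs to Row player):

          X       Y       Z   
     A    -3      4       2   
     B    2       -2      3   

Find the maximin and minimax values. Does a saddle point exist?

Maximin = -2, Minimax = 2, Saddle: False

Work:
Row minimums: [-3, -2] → maximin = -2
Column maximums: [2, 4, 3] → minimax = 2
No saddle point (maximin ≠ minimax). Mixed strategy needed.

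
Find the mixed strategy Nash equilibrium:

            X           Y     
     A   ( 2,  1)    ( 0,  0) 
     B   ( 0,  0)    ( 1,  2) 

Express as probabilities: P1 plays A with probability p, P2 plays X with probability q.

p = 0.6667, q = 0.3333

Work:
Find probabilities that make opponent indifferent:
P2 chooses q to make P1 indifferent between A and B
P1 chooses p to make P2 indifferent between X and Y
Mixed NE: P1 plays (A: 0.6667, B: 0.3333), P2 plays (X: 0.3333, Y: 0.6667)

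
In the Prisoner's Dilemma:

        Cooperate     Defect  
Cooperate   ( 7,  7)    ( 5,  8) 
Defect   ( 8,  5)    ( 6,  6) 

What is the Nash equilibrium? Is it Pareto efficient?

(Defect, Defect) is NE; not Pareto efficient

Work:
Defect dominates Cooperate for both players:
If P2 cooperates: Defect (8) > Cooperate (7)
If P2 defects: Defect (6) > Cooperate (5)
NE: (Defect, Defect) with payoff (6, 6)
But (Cooperate, Cooperate) = (7, 7) Pareto dominates (6, 6)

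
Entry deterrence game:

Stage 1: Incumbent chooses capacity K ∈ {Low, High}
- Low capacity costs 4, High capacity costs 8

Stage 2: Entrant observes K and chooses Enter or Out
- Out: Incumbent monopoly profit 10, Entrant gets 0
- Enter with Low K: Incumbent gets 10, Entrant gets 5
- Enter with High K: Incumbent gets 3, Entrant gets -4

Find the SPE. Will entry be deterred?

SPE: (Low, Enter|Low, Out|High); Entry not deterred. Incumbent net profit = 6, Entrant gets 5

Work:
After Low K: Entrant enters (5 > 0)
After High K: Entrant stays out (-4 < 0)
Incumbent: Low → 10−4=6, High → 10−8=2
Incumbent chooses Low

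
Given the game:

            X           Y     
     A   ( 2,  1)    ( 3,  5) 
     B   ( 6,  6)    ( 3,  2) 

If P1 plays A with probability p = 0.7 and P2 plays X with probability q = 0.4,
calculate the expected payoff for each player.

E[P1] = 3.08, E[P2] = 3.46

Work:
E[P1] = p·q·π₁(A,X) + p·(1-q)·π₁(A,Y) + (1-p)·q·π₁(B,X) + (1-p)·(1-q)·π₁(B,Y)
= 0.7·0.4·2 + 0.7·0.6·3 + 0.3·0.4·6 + 0.3·0.6·3
= 3.08

E[P2] = 3.46 (similar calculation)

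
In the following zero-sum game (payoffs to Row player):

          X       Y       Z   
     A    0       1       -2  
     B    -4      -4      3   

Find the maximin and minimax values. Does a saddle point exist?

Maximin = -2, Minimax = 0, Saddle: False

Work:
Row minimums: [-2, -4] → maximin = -2
Column maximums: [0, 1, 3] → minimax = 0
No saddle point (maximin ≠ minimax). Mixed strategy needed.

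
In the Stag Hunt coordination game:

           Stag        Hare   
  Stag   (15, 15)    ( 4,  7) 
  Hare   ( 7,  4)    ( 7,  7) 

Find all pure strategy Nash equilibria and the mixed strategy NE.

Pure NE: (Stag, Stag) and (Hare, Hare); Mixed NE: p = 0.2727, q = 0.2727

Work:
Check pure NE:
(Stag, Stag): (15, 15) - no unilateral deviation beneficial
(Hare, Hare): (7, 7) - no unilateral deviation beneficial
Mixed NE: P1 plays Stag with p = 0.2727, P2 plays Stag with q = 0.2727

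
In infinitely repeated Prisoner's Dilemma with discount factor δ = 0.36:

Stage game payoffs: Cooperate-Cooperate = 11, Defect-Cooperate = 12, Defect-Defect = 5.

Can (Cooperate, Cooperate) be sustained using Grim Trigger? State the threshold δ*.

δ* = 0.1429; since δ = 0.36 ≥ 0.1429, cooperation can be sustained

Work:
For Grim Trigger:
Cooperate forever: 11/(1-δ)
Defect then punished: 12 + 5·δ/(1-δ)
Need: 11/(1-δ) ≥ 12 + 5·δ/(1-δ)
Solving: δ ≥ (T-R)/(T-P) = (12-11)/(12-5) = 0.1429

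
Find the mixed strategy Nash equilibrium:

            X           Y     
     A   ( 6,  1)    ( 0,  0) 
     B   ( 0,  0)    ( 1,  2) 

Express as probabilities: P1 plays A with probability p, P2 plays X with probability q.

p = 0.6667, q = 0.1429

Work:
Find probabilities that make opponent indifferent:
P2 chooses q to make P1 indifferent between A and B
P1 chooses p to make P2 indifferent between X and Y
Mixed NE: P1 plays (A: 0.6667, B: 0.3333), P2 plays (X: 0.1429, Y: 0.8571)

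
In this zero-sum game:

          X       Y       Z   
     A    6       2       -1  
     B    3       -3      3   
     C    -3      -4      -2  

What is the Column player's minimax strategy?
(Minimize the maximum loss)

Column should play Y, value = 2

Work:
Column player minimizes Row's maximum payoff:
Column X: max payoff to Row = 6
Column Y: max payoff to Row = 2
Column Z: max payoff to Row = 3
Minimum is 2, achieved by column Y.
Minimax strategy: Y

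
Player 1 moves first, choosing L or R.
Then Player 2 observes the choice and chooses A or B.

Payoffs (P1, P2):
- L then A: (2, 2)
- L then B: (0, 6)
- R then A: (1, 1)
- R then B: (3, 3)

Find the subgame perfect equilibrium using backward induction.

P1 plays R, P2 plays B after L and B after R; Payoff (3, 3)

Work:
Backward induction:
After L: P2 chooses B → P1 gets 0
After R: P2 chooses B → P1 gets 3
P1 chooses R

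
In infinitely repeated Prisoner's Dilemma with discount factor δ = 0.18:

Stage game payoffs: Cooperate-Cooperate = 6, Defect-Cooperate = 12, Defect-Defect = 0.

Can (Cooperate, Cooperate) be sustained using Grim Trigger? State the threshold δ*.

δ* = 0.5; since δ = 0.18 < 0.5, cooperation cannot be sustained

Work:
For Grim Trigger:
Cooperate forever: 6/(1-δ)
Defect then punished: 12 + 0·δ/(1-δ)
Need: 6/(1-δ) ≥ 12 + 0·δ/(1-δ)
Solving: δ ≥ (T-R)/(T-P) = (12-6)/(12-0) = 0.5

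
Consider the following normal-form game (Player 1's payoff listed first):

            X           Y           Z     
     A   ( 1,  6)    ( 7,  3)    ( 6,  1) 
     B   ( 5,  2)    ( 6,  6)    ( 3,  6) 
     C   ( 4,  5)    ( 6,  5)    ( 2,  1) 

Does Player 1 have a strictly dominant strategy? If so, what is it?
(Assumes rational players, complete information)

No strictly dominant strategy exists for Player 1

Work:
A strategy strictly dominates another if it gives a strictly higher payoff against every opponent action. Compare each pair of P1's strategies column-by-column:
  A vs B: [1 vs 5, 7 vs 6, 6 vs 3] → A does not strictly dominate B (column X: 1 ≤ 5)
  A vs C: [1 vs 4, 7 vs 6, 6 vs 2] → A does not strictly dominate C (column X: 1 ≤ 4)
  B vs A: [5 vs 1, 6 vs 7, 3 vs 6] → B does not strictly dominate A (column Y: 6 ≤ 7)
  B vs C: [5 vs 4, 6 vs 6, 3 vs 2] → B does not strictly dominate C (column Y: 6 ≤ 6)
  C vs A: [4 vs 1, 6 vs 7, 2 vs 6] → C does not strictly dominate A (column Y: 6 ≤ 7)
  C vs B: [4 vs 5, 6 vs 6, 2 vs 3] → C does not strictly dominate B (column X: 4 ≤ 5)
No single strategy strictly dominates all others → no strictly dominant strategy.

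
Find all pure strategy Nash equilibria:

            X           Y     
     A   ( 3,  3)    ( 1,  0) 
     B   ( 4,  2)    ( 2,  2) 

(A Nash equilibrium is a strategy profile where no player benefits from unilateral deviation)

Nash equilibrium: (B, X), (B, Y)

Work:
Best responses:
  P1 vs X: payoffs [3, 4] → best response B (payoff 4)
  P1 vs Y: payoffs [1, 2] → best response B (payoff 2)
  P2 vs A: payoffs [3, 0] → best response X (payoff 3)
  P2 vs B: payoffs [2, 2] → best response X/Y (payoff 2)
Mutual best responses: (B,X), (B,Y) → Nash equilibria.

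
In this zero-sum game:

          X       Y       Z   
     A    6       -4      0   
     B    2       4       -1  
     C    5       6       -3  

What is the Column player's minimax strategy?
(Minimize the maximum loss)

Column should play Z, value = 0

Work:
Column player minimizes Row's maximum payoff:
Column X: max payoff to Row = 6
Column Y: max payoff to Row = 6
Column Z: max payoff to Row = 0
Minimum is 0, achieved by column Z.
Minimax strategy: Z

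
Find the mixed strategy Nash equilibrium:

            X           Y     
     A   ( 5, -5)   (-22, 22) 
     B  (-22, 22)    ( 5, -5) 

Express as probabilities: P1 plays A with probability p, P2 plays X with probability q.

p = 0.5, q = 0.5

Work:
Find probabilities that make opponent indifferent:
P2 chooses q to make P1 indifferent between A and B
P1 chooses p to make P2 indifferent between X and Y
Mixed NE: P1 plays (A: 0.5, B: 0.5), P2 plays (X: 0.5, Y: 0.5)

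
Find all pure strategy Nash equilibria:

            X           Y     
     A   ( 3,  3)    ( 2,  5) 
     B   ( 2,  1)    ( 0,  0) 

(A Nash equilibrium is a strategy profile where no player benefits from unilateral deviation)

Nash equilibrium: (A, Y)

Work:
Best responses:
  P1 vs X: payoffs [3, 2] → best response A (payoff 3)
  P1 vs Y: payoffs [2, 0] → best response A (payoff 2)
  P2 vs A: payoffs [3, 5] → best response Y (payoff 5)
  P2 vs B: payoffs [1, 0] → best response X (payoff 1)
Mutual best responses: (A,Y) → Nash equilibria.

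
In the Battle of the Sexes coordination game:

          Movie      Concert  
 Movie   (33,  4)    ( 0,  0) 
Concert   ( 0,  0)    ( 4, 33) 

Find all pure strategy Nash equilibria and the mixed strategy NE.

Pure NE: (Movie, Movie) and (Concert, Concert); Mixed NE: p = 0.8919, q = 0.1081

Work:
Check pure NE:
(Movie, Movie): (33, 4) - no unilateral deviation beneficial
(Concert, Concert): (4, 33) - no unilateral deviation beneficial
Mixed NE: P1 plays Movie with p = 0.8919, P2 plays Movie with q = 0.1081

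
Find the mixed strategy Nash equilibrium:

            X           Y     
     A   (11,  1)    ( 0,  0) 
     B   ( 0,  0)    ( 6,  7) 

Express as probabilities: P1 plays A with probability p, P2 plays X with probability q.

p = 0.875, q = 0.3529

Work:
Find probabilities that make opponent indifferent:
P2 chooses q to make P1 indifferent between A and B
P1 chooses p to make P2 indifferent between X and Y
Mixed NE: P1 plays (A: 0.875, B: 0.125), P2 plays (X: 0.3529, Y: 0.6471)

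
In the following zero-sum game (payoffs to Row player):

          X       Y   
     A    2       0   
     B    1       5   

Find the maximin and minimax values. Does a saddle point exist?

Maximin = 1, Minimax = 2, Saddle: False

Work:
Row minimums: [0, 1] → maximin = 1
Column maximums: [2, 5] → minimax = 2
No saddle point (maximin ≠ minimax). Mixed strategy needed.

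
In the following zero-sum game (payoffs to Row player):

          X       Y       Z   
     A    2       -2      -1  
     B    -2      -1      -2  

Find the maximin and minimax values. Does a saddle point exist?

Maximin = -2, Minimax = -1, Saddle: False

Work:
Row minimums: [-2, -2] → maximin = -2
Column maximums: [2, -1, -1] → minimax = -1
No saddle point (maximin ≠ minimax). Mixed strategy needed.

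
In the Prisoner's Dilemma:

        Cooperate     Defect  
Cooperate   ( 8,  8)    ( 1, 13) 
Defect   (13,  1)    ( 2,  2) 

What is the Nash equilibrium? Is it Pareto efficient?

(Defect, Defect) is NE; not Pareto efficient

Work:
Defect dominates Cooperate for both players:
If P2 cooperates: Defect (13) > Cooperate (8)
If P2 defects: Defect (2) > Cooperate (1)
NE: (Defect, Defect) with payoff (2, 2)
But (Cooperate, Cooperate) = (8, 8) Pareto dominates (2, 2)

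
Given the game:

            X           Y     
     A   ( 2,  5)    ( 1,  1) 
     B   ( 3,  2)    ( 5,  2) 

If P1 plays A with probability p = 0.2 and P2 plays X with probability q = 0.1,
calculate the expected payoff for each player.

E[P1] = 4.06, E[P2] = 1.88

Work:
E[P1] = p·q·π₁(A,X) + p·(1-q)·π₁(A,Y) + (1-p)·q·π₁(B,X) + (1-p)·(1-q)·π₁(B,Y)
= 0.2·0.1·2 + 0.2·0.9·1 + 0.8·0.1·3 + 0.8·0.9·5
= 4.06

E[P2] = 1.88 (similar calculation)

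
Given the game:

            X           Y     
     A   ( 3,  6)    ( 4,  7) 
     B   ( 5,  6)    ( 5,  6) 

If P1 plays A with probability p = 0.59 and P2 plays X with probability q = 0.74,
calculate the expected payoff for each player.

E[P1] = 3.9734, E[P2] = 6.1534

Work:
E[P1] = p·q·π₁(A,X) + p·(1-q)·π₁(A,Y) + (1-p)·q·π₁(B,X) + (1-p)·(1-q)·π₁(B,Y)
= 0.59·0.74·3 + 0.59·0.26·4 + 0.41·0.74·5 + 0.41·0.26·5
= 3.9734

E[P2] = 6.1534 (similar calculation)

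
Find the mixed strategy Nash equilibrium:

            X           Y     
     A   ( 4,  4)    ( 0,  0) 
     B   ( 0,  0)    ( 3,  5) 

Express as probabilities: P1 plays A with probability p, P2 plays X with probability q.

p = 0.5556, q = 0.4286

Work:
Find probabilities that make opponent indifferent:
P2 chooses q to make P1 indifferent between A and B
P1 chooses p to make P2 indifferent between X and Y
Mixed NE: P1 plays (A: 0.5556, B: 0.4444), P2 plays (X: 0.4286, Y: 0.5714)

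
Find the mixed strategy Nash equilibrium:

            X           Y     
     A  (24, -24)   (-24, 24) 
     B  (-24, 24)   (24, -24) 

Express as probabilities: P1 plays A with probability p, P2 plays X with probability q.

p = 0.5, q = 0.5

Work:
Find probabilities that make opponent indifferent:
P2 chooses q to make P1 indifferent between A and B
P1 chooses p to make P2 indifferent between X and Y
Mixed NE: P1 plays (A: 0.5, B: 0.5), P2 plays (X: 0.5, Y: 0.5)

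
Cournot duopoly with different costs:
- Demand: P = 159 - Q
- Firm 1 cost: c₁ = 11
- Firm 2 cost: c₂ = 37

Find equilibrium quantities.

q₁* = 58.0, q₂* = 32.0

Work:
Reaction: q₁ = (159 - 11 - q₂)/2
Reaction: q₂ = (159 - 37 - q₁)/2
Solve simultaneously:
q₁* = (159 - 2×11 + 37)/3 = 58.0
q₂* = (159 - 2×37 + 11)/3 = 32.0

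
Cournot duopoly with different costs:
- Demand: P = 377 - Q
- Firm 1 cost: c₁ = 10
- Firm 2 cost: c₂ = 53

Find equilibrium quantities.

q₁* = 136.67, q₂* = 93.67

Work:
Reaction: q₁ = (377 - 10 - q₂)/2
Reaction: q₂ = (377 - 53 - q₁)/2
Solve simultaneously:
q₁* = (377 - 2×10 + 53)/3 = 136.67
q₂* = (377 - 2×53 + 10)/3 = 93.67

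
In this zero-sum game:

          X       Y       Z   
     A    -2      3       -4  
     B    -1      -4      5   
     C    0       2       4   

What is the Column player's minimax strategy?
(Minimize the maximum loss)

Column should play X, value = 0

Work:
Column player minimizes Row's maximum payoff:
Column X: max payoff to Row = 0
Column Y: max payoff to Row = 3
Column Z: max payoff to Row = 5
Minimum is 0, achieved by column X.
Minimax strategy: X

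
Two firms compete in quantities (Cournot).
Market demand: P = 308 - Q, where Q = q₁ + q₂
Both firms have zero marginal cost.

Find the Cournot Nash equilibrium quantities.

q₁* = q₂* = 102.67; P* = 102.67

Work:
Profit: π_i = P·q_i = (a - q_i - q_j)·q_i
FOC: ∂π_i/∂q_i = a - 2q_i - q_j = 0
Reaction function: q_i = (308 - q_j)/2
Symmetry: q* = 308/3 = 102.67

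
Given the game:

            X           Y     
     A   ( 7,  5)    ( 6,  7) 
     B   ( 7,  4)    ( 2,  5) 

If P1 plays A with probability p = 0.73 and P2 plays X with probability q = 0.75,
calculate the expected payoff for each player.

E[P1] = 6.48, E[P2] = 5.1625

Work:
E[P1] = p·q·π₁(A,X) + p·(1-q)·π₁(A,Y) + (1-p)·q·π₁(B,X) + (1-p)·(1-q)·π₁(B,Y)
= 0.73·0.75·7 + 0.73·0.25·6 + 0.27·0.75·7 + 0.27·0.25·2
= 6.48

E[P2] = 5.1625 (similar calculation)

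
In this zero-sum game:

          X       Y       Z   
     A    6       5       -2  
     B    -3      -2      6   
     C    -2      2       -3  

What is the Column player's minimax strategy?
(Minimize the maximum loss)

Column should play Y, value = 5

Work:
Column player minimizes Row's maximum payoff:
Column X: max payoff to Row = 6
Column Y: max payoff to Row = 5
Column Z: max payoff to Row = 6
Minimum is 5, achieved by column Y.
Minimax strategy: Y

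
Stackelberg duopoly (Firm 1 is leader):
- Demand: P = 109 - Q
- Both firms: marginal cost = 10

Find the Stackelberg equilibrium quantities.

q₁* (leader) = 49.5, q₂* (follower) = 24.75

Work:
Follower's reaction: q₂ = (a - c - q₁)/2
Leader substitutes: π₁ = q₁·(a - q₁ - (a-c-q₁)/2 - c)
FOC: q₁* = (109 - 10)/2 = 49.50
Then: q₂* = (109 - 10 - 49.5)/2 = 24.75
Leader has first-mover advantage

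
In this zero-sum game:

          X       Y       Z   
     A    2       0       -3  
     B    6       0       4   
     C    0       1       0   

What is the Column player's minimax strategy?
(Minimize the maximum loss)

Column should play Y, value = 1

Work:
Column player minimizes Row's maximum payoff:
Column X: max payoff to Row = 6
Column Y: max payoff to Row = 1
Column Z: max payoff to Row = 4
Minimum is 1, achieved by column Y.
Minimax strategy: Y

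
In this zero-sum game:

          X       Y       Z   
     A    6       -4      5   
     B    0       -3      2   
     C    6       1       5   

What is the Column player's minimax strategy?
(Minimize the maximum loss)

Column should play Y, value = 1

Work:
Column player minimizes Row's maximum payoff:
Column X: max payoff to Row = 6
Column Y: max payoff to Row = 1
Column Z: max payoff to Row = 5
Minimum is 1, achieved by column Y.
Minimax strategy: Y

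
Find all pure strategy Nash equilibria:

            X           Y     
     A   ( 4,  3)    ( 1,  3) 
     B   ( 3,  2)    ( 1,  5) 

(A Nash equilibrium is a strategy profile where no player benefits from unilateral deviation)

Nash equilibrium: (A, X), (A, Y), (B, Y)

Work:
Best responses:
  P1 vs X: payoffs [4, 3] → best response A (payoff 4)
  P1 vs Y: payoffs [1, 1] → best response A/B (payoff 1)
  P2 vs A: payoffs [3, 3] → best response X/Y (payoff 3)
  P2 vs B: payoffs [2, 5] → best response Y (payoff 5)
Mutual best responses: (A,X), (A,Y), (B,Y) → Nash equilibria.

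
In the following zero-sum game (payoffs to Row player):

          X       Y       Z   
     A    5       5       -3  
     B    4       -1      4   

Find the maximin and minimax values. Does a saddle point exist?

Maximin = -1, Minimax = 4, Saddle: False

Work:
Row minimums: [-3, -1] → maximin = -1
Column maximums: [5, 5, 4] → minimax = 4
No saddle point (maximin ≠ minimax). Mixed strategy needed.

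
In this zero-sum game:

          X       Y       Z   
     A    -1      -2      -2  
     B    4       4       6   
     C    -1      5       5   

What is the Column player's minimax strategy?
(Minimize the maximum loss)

Column should play X, value = 4

Work:
Column player minimizes Row's maximum payoff:
Column X: max payoff to Row = 4
Column Y: max payoff to Row = 5
Column Z: max payoff to Row = 6
Minimum is 4, achieved by column X.
Minimax strategy: X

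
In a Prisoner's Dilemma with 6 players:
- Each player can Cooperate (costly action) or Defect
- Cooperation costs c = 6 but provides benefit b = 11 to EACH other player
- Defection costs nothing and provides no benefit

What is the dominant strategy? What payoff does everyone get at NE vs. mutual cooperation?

Dominant: Defect; NE payoff = 0; Coop payoff = 49

Work:
Defect dominates (saves cost c = 6, benefit to others is external)
NE: All defect → everyone gets 0
If all cooperate: each receives (5)×11 - 6 = 49
Social dilemma: 49 > 0 but NE gives 0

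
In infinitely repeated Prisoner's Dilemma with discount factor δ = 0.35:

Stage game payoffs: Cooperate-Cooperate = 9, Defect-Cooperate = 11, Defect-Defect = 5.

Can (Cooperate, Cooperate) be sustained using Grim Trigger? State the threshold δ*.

δ* = 0.3333; since δ = 0.35 ≥ 0.3333, cooperation can be sustained

Work:
For Grim Trigger:
Cooperate forever: 9/(1-δ)
Defect then punished: 11 + 5·δ/(1-δ)
Need: 9/(1-δ) ≥ 11 + 5·δ/(1-δ)
Solving: δ ≥ (T-R)/(T-P) = (11-9)/(11-5) = 0.3333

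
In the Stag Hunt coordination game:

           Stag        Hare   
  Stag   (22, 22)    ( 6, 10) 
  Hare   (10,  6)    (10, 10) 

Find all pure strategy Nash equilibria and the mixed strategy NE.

Pure NE: (Stag, Stag) and (Hare, Hare); Mixed NE: p = 0.25, q = 0.25

Work:
Check pure NE:
(Stag, Stag): (22, 22) - no unilateral deviation beneficial
(Hare, Hare): (10, 10) - no unilateral deviation beneficial
Mixed NE: P1 plays Stag with p = 0.25, P2 plays Stag with q = 0.25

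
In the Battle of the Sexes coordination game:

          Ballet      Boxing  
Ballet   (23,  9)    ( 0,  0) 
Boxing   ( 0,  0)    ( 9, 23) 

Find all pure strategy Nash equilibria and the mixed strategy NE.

Pure NE: (Ballet, Ballet) and (Boxing, Boxing); Mixed NE: p = 0.7188, q = 0.2812

Work:
Check pure NE:
(Ballet, Ballet): (23, 9) - no unilateral deviation beneficial
(Boxing, Boxing): (9, 23) - no unilateral deviation beneficial
Mixed NE: P1 plays Ballet with p = 0.7188, P2 plays Ballet with q = 0.2812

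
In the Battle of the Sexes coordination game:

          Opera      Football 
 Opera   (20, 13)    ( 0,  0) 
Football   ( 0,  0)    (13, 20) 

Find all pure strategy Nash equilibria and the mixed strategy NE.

Pure NE: (Opera, Opera) and (Football, Football); Mixed NE: p = 0.6061, q = 0.3939

Work:
Check pure NE:
(Opera, Opera): (20, 13) - no unilateral deviation beneficial
(Football, Football): (13, 20) - no unilateral deviation beneficial
Mixed NE: P1 plays Opera with p = 0.6061, P2 plays Opera with q = 0.3939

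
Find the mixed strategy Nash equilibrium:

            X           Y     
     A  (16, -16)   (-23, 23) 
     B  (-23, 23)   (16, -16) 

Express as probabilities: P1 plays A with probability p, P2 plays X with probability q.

p = 0.5, q = 0.5

Work:
Find probabilities that make opponent indifferent:
P2 chooses q to make P1 indifferent between A and B
P1 chooses p to make P2 indifferent between X and Y
Mixed NE: P1 plays (A: 0.5, B: 0.5), P2 plays (X: 0.5, Y: 0.5)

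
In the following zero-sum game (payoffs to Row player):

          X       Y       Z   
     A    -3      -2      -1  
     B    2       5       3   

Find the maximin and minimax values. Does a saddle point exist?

Maximin = 2, Minimax = 2, Saddle: True

Work:
Row minimums: [-3, 2] → maximin = 2
Column maximums: [2, 5, 3] → minimax = 2
Saddle point exists! Game value = 2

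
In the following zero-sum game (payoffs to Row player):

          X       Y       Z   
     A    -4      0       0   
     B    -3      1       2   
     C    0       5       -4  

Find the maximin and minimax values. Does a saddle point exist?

Maximin = -3, Minimax = 0, Saddle: False

Work:
Row minimums: [-4, -3, -4] → maximin = -3
Column maximums: [0, 5, 2] → minimax = 0
No saddle point (maximin ≠ minimax). Mixed strategy needed.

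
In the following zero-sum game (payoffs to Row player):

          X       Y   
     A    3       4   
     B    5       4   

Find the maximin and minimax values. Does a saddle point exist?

Maximin = 4, Minimax = 4, Saddle: True

Work:
Row minimums: [3, 4] → maximin = 4
Column maximums: [5, 4] → minimax = 4
Saddle point exists! Game value = 4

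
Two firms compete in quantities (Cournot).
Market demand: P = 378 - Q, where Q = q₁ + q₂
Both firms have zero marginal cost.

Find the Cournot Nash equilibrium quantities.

q₁* = q₂* = 126.0; P* = 126.0

Work:
Profit: π_i = P·q_i = (a - q_i - q_j)·q_i
FOC: ∂π_i/∂q_i = a - 2q_i - q_j = 0
Reaction function: q_i = (378 - q_j)/2
Symmetry: q* = 378/3 = 126.0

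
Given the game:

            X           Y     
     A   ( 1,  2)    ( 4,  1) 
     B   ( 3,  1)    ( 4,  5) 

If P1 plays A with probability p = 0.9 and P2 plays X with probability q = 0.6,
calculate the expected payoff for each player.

E[P1] = 2.32, E[P2] = 1.7

Work:
E[P1] = p·q·π₁(A,X) + p·(1-q)·π₁(A,Y) + (1-p)·q·π₁(B,X) + (1-p)·(1-q)·π₁(B,Y)
= 0.9·0.6·1 + 0.9·0.4·4 + 0.1·0.6·3 + 0.1·0.4·4
= 2.32

E[P2] = 1.7 (similar calculation)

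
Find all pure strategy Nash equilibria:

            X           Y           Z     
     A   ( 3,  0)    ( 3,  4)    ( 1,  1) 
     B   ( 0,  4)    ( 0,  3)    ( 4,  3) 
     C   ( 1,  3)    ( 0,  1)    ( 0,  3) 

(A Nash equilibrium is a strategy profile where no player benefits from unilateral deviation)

Nash equilibrium: (A, Y)

Work:
Best responses:
  P1 vs X: payoffs [3, 0, 1] → best response A (payoff 3)
  P1 vs Y: payoffs [3, 0, 0] → best response A (payoff 3)
  P1 vs Z: payoffs [1, 4, 0] → best response B (payoff 4)
  P2 vs A: payoffs [0, 4, 1] → best response Y (payoff 4)
  P2 vs B: payoffs [4, 3, 3] → best response X (payoff 4)
  P2 vs C: payoffs [3, 1, 3] → best response X/Z (payoff 3)
Mutual best responses: (A,Y) → Nash equilibria.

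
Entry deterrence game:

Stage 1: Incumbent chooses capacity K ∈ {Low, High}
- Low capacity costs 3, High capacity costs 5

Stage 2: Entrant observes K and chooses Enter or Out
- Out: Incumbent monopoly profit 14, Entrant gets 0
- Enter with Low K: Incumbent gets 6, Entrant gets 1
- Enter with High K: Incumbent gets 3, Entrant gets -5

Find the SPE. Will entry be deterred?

SPE: (High, Enter|Low, Out|High); Entry deterred. Incumbent net profit = 9

Work:
After Low K: Entrant enters (1 > 0)
After High K: Entrant stays out (-5 < 0)
Incumbent: Low → 6−3=3, High → 14−5=9
Incumbent chooses High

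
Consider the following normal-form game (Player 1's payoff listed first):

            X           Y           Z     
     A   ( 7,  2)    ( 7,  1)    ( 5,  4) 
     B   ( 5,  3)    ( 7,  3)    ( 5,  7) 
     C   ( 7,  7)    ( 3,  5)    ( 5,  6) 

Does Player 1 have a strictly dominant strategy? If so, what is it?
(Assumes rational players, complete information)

No strictly dominant strategy exists for Player 1

Work:
A strategy strictly dominates another if it gives a strictly higher payoff against every opponent action. Compare each pair of P1's strategies column-by-column:
  A vs B: [7 vs 5, 7 vs 7, 5 vs 5] → A does not strictly dominate B (column Y: 7 ≤ 7)
  A vs C: [7 vs 7, 7 vs 3, 5 vs 5] → A does not strictly dominate C (column X: 7 ≤ 7)
  B vs A: [5 vs 7, 7 vs 7, 5 vs 5] → B does not strictly dominate A (column X: 5 ≤ 7)
  B vs C: [5 vs 7, 7 vs 3, 5 vs 5] → B does not strictly dominate C (column X: 5 ≤ 7)
  C vs A: [7 vs 7, 3 vs 7, 5 vs 5] → C does not strictly dominate A (column X: 7 ≤ 7)
  C vs B: [7 vs 5, 3 vs 7, 5 vs 5] → C does not strictly dominate B (column Y: 3 ≤ 7)
No single strategy strictly dominates all others → no strictly dominant strategy.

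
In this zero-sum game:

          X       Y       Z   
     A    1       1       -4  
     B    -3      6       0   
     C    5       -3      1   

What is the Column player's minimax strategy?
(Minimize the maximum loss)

Column should play Z, value = 1

Work:
Column player minimizes Row's maximum payoff:
Column X: max payoff to Row = 5
Column Y: max payoff to Row = 6
Column Z: max payoff to Row = 1
Minimum is 1, achieved by column Z.
Minimax strategy: Z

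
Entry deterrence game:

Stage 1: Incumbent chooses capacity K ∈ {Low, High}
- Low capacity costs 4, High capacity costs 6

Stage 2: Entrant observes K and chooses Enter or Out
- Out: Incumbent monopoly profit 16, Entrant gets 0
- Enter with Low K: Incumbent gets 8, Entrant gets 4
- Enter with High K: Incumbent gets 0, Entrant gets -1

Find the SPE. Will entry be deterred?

SPE: (High, Enter|Low, Out|High); Entry deterred. Incumbent net profit = 10

Work:
After Low K: Entrant enters (4 > 0)
After High K: Entrant stays out (-1 < 0)
Incumbent: Low → 8−4=4, High → 16−6=10
Incumbent chooses High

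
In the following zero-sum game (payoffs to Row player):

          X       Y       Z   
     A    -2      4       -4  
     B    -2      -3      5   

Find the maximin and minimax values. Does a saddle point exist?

Maximin = -3, Minimax = -2, Saddle: False

Work:
Row minimums: [-4, -3] → maximin = -3
Column maximums: [-2, 4, 5] → minimax = -2
No saddle point (maximin ≠ minimax). Mixed strategy needed.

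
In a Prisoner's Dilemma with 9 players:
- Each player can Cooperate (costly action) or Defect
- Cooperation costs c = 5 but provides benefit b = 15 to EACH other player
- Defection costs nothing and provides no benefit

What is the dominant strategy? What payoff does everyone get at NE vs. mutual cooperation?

Dominant: Defect; NE payoff = 0; Coop payoff = 115

Work:
Defect dominates (saves cost c = 5, benefit to others is external)
NE: All defect → everyone gets 0
If all cooperate: each receives (8)×15 - 5 = 115
Social dilemma: 115 > 0 but NE gives 0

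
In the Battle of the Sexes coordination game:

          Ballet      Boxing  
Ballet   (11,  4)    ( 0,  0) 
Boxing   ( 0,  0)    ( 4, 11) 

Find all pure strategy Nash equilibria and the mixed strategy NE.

Pure NE: (Ballet, Ballet) and (Boxing, Boxing); Mixed NE: p = 0.7333, q = 0.2667

Work:
Check pure NE:
(Ballet, Ballet): (11, 4) - no unilateral deviation beneficial
(Boxing, Boxing): (4, 11) - no unilateral deviation beneficial
Mixed NE: P1 plays Ballet with p = 0.7333, P2 plays Ballet with q = 0.2667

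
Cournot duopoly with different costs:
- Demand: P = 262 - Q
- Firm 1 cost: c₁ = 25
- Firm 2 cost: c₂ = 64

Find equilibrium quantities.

q₁* = 92.0, q₂* = 53.0

Work:
Reaction: q₁ = (262 - 25 - q₂)/2
Reaction: q₂ = (262 - 64 - q₁)/2
Solve simultaneously:
q₁* = (262 - 2×25 + 64)/3 = 92.0
q₂* = (262 - 2×64 + 25)/3 = 53.0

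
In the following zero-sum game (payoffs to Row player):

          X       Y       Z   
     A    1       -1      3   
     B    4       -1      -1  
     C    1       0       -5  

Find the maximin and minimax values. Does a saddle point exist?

Maximin = -1, Minimax = 0, Saddle: False

Work:
Row minimums: [-1, -1, -5] → maximin = -1
Column maximums: [4, 0, 3] → minimax = 0
No saddle point (maximin ≠ minimax). Mixed strategy needed.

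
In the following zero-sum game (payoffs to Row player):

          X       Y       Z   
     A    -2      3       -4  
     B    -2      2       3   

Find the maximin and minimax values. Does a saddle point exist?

Maximin = -2, Minimax = -2, Saddle: True

Work:
Row minimums: [-4, -2] → maximin = -2
Column maximums: [-2, 3, 3] → minimax = -2
Saddle point exists! Game value = -2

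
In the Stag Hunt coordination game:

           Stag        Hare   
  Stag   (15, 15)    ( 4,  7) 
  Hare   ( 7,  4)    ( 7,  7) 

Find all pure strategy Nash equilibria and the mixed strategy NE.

Pure NE: (Stag, Stag) and (Hare, Hare); Mixed NE: p = 0.2727, q = 0.2727

Work:
Check pure NE:
(Stag, Stag): (15, 15) - no unilateral deviation beneficial
(Hare, Hare): (7, 7) - no unilateral deviation beneficial
Mixed NE: P1 plays Stag with p = 0.2727, P2 plays Stag with q = 0.2727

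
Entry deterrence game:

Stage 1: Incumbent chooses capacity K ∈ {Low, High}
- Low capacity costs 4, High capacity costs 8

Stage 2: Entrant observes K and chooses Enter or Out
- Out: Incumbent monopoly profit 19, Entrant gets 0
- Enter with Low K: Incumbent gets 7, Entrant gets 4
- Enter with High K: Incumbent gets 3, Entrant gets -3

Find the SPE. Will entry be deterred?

SPE: (High, Enter|Low, Out|High); Entry deterred. Incumbent net profit = 11

Work:
After Low K: Entrant enters (4 > 0)
After High K: Entrant stays out (-3 < 0)
Incumbent: Low → 7−4=3, High → 19−8=11
Incumbent chooses High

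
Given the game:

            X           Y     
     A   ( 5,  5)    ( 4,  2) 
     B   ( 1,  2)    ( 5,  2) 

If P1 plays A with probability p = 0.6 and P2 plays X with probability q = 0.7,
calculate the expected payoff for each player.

E[P1] = 3.7, E[P2] = 3.26

Work:
E[P1] = p·q·π₁(A,X) + p·(1-q)·π₁(A,Y) + (1-p)·q·π₁(B,X) + (1-p)·(1-q)·π₁(B,Y)
= 0.6·0.7·5 + 0.6·0.3·4 + 0.4·0.7·1 + 0.4·0.3·5
= 3.7

E[P2] = 3.26 (similar calculation)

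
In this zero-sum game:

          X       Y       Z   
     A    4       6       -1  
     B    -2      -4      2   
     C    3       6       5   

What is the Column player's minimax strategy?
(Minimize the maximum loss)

Column should play X, value = 4

Work:
Column player minimizes Row's maximum payoff:
Column X: max payoff to Row = 4
Column Y: max payoff to Row = 6
Column Z: max payoff to Row = 5
Minimum is 4, achieved by column X.
Minimax strategy: X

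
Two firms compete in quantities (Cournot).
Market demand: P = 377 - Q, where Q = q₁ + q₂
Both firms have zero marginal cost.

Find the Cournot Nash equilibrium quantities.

q₁* = q₂* = 125.67; P* = 125.67

Work:
Profit: π_i = P·q_i = (a - q_i - q_j)·q_i
FOC: ∂π_i/∂q_i = a - 2q_i - q_j = 0
Reaction function: q_i = (377 - q_j)/2
Symmetry: q* = 377/3 = 125.67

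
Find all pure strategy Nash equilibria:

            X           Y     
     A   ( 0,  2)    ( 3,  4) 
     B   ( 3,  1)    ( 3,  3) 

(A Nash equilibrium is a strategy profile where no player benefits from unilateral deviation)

Nash equilibrium: (A, Y), (B, Y)

Work:
Best responses:
  P1 vs X: payoffs [0, 3] → best response B (payoff 3)
  P1 vs Y: payoffs [3, 3] → best response A/B (payoff 3)
  P2 vs A: payoffs [2, 4] → best response Y (payoff 4)
  P2 vs B: payoffs [1, 3] → best response Y (payoff 3)
Mutual best responses: (A,Y), (B,Y) → Nash equilibria.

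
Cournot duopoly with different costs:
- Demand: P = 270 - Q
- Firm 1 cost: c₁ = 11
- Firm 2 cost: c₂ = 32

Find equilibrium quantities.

q₁* = 93.33, q₂* = 72.33

Work:
Reaction: q₁ = (270 - 11 - q₂)/2
Reaction: q₂ = (270 - 32 - q₁)/2
Solve simultaneously:
q₁* = (270 - 2×11 + 32)/3 = 93.33
q₂* = (270 - 2×32 + 11)/3 = 72.33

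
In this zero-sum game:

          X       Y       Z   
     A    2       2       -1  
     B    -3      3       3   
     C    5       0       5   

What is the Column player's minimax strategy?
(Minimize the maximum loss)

Column should play Y, value = 3

Work:
Column player minimizes Row's maximum payoff:
Column X: max payoff to Row = 5
Column Y: max payoff to Row = 3
Column Z: max payoff to Row = 5
Minimum is 3, achieved by column Y.
Minimax strategy: Y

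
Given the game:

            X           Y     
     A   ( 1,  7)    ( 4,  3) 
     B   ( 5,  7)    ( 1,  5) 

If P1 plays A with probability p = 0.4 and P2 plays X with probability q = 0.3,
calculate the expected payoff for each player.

E[P1] = 2.56, E[P2] = 5.04

Work:
E[P1] = p·q·π₁(A,X) + p·(1-q)·π₁(A,Y) + (1-p)·q·π₁(B,X) + (1-p)·(1-q)·π₁(B,Y)
= 0.4·0.3·1 + 0.4·0.7·4 + 0.6·0.3·5 + 0.6·0.7·1
= 2.56

E[P2] = 5.04 (similar calculation)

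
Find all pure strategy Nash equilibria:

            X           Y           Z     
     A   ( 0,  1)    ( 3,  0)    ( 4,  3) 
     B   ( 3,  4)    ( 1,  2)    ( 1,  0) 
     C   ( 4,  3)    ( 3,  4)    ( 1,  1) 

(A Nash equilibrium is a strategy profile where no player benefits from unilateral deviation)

Nash equilibrium: (A, Z), (C, Y)

Work:
Best responses:
  P1 vs X: payoffs [0, 3, 4] → best response C (payoff 4)
  P1 vs Y: payoffs [3, 1, 3] → best response A/C (payoff 3)
  P1 vs Z: payoffs [4, 1, 1] → best response A (payoff 4)
  P2 vs A: payoffs [1, 0, 3] → best response Z (payoff 3)
  P2 vs B: payoffs [4, 2, 0] → best response X (payoff 4)
  P2 vs C: payoffs [3, 4, 1] → best response Y (payoff 4)
Mutual best responses: (A,Z), (C,Y) → Nash equilibria.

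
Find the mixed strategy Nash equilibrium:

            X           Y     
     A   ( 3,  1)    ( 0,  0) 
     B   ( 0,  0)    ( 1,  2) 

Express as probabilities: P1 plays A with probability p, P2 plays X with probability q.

p = 0.6667, q = 0.25

Work:
Find probabilities that make opponent indifferent:
P2 chooses q to make P1 indifferent between A and B
P1 chooses p to make P2 indifferent between X and Y
Mixed NE: P1 plays (A: 0.6667, B: 0.3333), P2 plays (X: 0.25, Y: 0.75)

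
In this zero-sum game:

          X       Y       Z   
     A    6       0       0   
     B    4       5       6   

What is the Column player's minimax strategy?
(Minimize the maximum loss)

Column should play Y, value = 5

Work:
Column player minimizes Row's maximum payoff:
Column X: max payoff to Row = 6
Column Y: max payoff to Row = 5
Column Z: max payoff to Row = 6
Minimum is 5, achieved by column Y.
Minimax strategy: Y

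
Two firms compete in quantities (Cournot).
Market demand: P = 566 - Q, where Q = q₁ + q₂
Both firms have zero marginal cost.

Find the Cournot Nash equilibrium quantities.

q₁* = q₂* = 188.67; P* = 188.67

Work:
Profit: π_i = P·q_i = (a - q_i - q_j)·q_i
FOC: ∂π_i/∂q_i = a - 2q_i - q_j = 0
Reaction function: q_i = (566 - q_j)/2
Symmetry: q* = 566/3 = 188.67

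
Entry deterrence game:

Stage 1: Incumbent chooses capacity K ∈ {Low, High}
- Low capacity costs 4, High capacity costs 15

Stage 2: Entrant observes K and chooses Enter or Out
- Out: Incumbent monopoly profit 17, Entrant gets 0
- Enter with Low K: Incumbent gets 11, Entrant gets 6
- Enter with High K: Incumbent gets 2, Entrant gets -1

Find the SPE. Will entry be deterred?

SPE: (Low, Enter|Low, Out|High); Entry not deterred. Incumbent net profit = 7, Entrant gets 6

Work:
After Low K: Entrant enters (6 > 0)
After High K: Entrant stays out (-1 < 0)
Incumbent: Low → 11−4=7, High → 17−15=2
Incumbent chooses Low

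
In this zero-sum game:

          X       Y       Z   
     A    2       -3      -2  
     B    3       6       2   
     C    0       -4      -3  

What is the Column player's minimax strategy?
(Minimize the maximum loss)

Column should play Z, value = 2

Work:
Column player minimizes Row's maximum payoff:
Column X: max payoff to Row = 3
Column Y: max payoff to Row = 6
Column Z: max payoff to Row = 2
Minimum is 2, achieved by column Z.
Minimax strategy: Z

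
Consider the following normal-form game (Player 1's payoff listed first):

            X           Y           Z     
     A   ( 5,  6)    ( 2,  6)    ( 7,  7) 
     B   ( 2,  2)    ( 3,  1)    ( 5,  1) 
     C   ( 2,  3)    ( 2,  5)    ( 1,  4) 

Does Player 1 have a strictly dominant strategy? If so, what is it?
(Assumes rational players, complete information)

No strictly dominant strategy exists for Player 1

Work:
A strategy strictly dominates another if it gives a strictly higher payoff against every opponent action. Compare each pair of P1's strategies column-by-column:
  A vs B: [5 vs 2, 2 vs 3, 7 vs 5] → A does not strictly dominate B (column Y: 2 ≤ 3)
  A vs C: [5 vs 2, 2 vs 2, 7 vs 1] → A does not strictly dominate C (column Y: 2 ≤ 2)
  B vs A: [2 vs 5, 3 vs 2, 5 vs 7] → B does not strictly dominate A (column X: 2 ≤ 5)
  B vs C: [2 vs 2, 3 vs 2, 5 vs 1] → B does not strictly dominate C (column X: 2 ≤ 2)
  C vs A: [2 vs 5, 2 vs 2, 1 vs 7] → C does not strictly dominate A (column X: 2 ≤ 5)
  C vs B: [2 vs 2, 2 vs 3, 1 vs 5] → C does not strictly dominate B (column X: 2 ≤ 2)
No single strategy strictly dominates all others → no strictly dominant strategy.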